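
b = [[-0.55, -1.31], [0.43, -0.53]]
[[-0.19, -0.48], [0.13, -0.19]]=b @ [[0.32, 0.01], [0.01, 0.36]]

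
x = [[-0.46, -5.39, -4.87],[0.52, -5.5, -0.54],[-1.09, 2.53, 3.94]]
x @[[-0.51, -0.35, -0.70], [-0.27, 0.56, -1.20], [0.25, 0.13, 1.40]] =[[0.47, -3.49, -0.03],[1.08, -3.33, 5.48],[0.86, 2.31, 3.24]]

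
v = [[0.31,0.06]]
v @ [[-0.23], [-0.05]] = [[-0.07]]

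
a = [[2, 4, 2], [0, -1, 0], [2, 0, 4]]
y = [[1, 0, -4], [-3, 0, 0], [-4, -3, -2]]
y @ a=[[-6, 4, -14], [-6, -12, -6], [-12, -13, -16]]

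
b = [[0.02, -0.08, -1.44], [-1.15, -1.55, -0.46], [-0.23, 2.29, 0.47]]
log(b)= [[0.64, 1.83, -0.14], [-1.52, -0.54, -1.43], [1.53, 2.28, 1.35]]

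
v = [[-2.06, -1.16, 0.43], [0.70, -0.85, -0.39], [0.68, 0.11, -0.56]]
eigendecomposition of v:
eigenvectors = [[(-0.7+0j),(-0.7-0j),0.36+0.00j], [0.41+0.47j,(0.41-0.47j),(-0.2+0j)], [(0.32+0.16j),(0.32-0.16j),0.91+0.00j]]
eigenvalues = [(-1.58+0.68j), (-1.58-0.68j), (-0.32+0j)]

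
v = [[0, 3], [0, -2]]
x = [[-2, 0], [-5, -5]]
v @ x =[[-15, -15], [10, 10]]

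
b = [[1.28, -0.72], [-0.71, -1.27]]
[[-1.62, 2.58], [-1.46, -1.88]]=b@[[-0.47, 2.17], [1.41, 0.27]]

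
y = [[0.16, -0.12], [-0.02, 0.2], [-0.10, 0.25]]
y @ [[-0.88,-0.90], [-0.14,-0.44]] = [[-0.12, -0.09],[-0.01, -0.07],[0.05, -0.02]]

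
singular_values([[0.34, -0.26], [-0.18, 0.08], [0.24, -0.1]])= [0.53, 0.06]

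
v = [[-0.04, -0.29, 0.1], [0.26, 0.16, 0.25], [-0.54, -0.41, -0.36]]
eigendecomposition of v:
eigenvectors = [[-0.00+0.47j, -0.00-0.47j, -0.72+0.00j], [(0.41+0.16j), 0.41-0.16j, 0.40+0.00j], [-0.77+0.00j, -0.77-0.00j, 0.56+0.00j]]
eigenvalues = [(-0.14+0.42j), (-0.14-0.42j), (0.04+0j)]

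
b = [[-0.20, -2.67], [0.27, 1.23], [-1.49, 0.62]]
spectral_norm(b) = 3.00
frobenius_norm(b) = 3.37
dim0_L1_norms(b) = [1.96, 4.52]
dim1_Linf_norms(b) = [2.67, 1.23, 1.49]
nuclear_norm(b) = 4.53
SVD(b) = [[0.89,0.15], [-0.41,-0.18], [-0.21,0.97]] @ diag([3.0044462679223685, 1.527253293716321]) @ [[0.01, -1.00], [-1.0, -0.01]]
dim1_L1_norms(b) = [2.87, 1.5, 2.11]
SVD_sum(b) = [[0.02,  -2.67],[-0.01,  1.23],[-0.01,  0.63]] + [[-0.22, -0.00],  [0.28, 0.00],  [-1.48, -0.01]]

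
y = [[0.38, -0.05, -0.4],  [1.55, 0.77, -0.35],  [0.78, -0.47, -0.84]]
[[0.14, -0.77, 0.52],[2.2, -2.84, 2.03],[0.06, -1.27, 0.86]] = y @ [[1.32, -1.2, 0.88], [0.58, -0.87, 0.62], [0.83, 0.89, -0.55]]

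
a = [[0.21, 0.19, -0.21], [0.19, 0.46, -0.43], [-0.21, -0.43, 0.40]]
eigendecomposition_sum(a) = [[0.12, 0.23, -0.22], [0.23, 0.45, -0.42], [-0.22, -0.42, 0.40]] + [[0.09, -0.04, 0.01], [-0.04, 0.02, -0.0], [0.01, -0.00, 0.0]] + [[-0.0, -0.0, -0.0], [-0.00, -0.0, -0.0], [-0.0, -0.0, -0.0]]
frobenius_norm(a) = 0.97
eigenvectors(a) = [[0.35, 0.92, 0.19], [0.68, -0.39, 0.62], [-0.65, 0.09, 0.76]]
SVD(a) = [[-0.35,0.92,0.19], [-0.68,-0.39,0.62], [0.65,0.09,0.76]] @ diag([0.9663966877169031, 0.10929347648055172, 0.005690164197454683]) @ [[-0.35, -0.68, 0.65], [0.92, -0.39, 0.09], [-0.19, -0.62, -0.76]]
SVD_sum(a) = [[0.12, 0.23, -0.22], [0.23, 0.45, -0.42], [-0.22, -0.42, 0.4]] + [[0.09, -0.04, 0.01], [-0.04, 0.02, -0.00], [0.01, -0.00, 0.00]] + [[-0.00, -0.00, -0.0], [-0.00, -0.0, -0.0], [-0.00, -0.0, -0.00]]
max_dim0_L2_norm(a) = 0.66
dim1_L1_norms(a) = [0.61, 1.08, 1.04]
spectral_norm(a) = 0.97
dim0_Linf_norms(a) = [0.21, 0.46, 0.43]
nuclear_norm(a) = 1.08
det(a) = -0.00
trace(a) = 1.07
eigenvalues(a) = [0.97, 0.11, -0.01]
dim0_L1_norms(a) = [0.61, 1.08, 1.04]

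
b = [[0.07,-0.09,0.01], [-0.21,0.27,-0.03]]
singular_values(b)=[0.36, 0.0]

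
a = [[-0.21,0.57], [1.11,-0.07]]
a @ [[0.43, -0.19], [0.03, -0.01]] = [[-0.07, 0.03], [0.48, -0.21]]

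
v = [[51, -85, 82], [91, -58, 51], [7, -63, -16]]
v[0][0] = 51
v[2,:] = [7, -63, -16]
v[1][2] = 51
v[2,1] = -63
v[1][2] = 51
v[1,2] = 51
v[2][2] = -16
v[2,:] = [7, -63, -16]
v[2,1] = -63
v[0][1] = -85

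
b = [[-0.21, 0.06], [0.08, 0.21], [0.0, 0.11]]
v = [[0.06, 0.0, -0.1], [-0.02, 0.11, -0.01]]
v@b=[[-0.01, -0.01], [0.01, 0.02]]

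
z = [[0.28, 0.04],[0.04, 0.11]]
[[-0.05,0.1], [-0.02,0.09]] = z@[[-0.15, 0.24],  [-0.14, 0.72]]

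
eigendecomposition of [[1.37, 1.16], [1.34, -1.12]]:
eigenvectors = [[0.91,-0.36], [0.41,0.93]]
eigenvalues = [1.89, -1.64]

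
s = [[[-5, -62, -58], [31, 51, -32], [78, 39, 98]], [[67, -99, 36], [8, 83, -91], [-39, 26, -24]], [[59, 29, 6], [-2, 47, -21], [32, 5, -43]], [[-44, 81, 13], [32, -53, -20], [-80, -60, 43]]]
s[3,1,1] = -53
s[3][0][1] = 81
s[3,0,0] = -44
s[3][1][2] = -20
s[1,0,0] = 67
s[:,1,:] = [[31, 51, -32], [8, 83, -91], [-2, 47, -21], [32, -53, -20]]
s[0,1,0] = 31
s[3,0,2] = 13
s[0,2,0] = 78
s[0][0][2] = -58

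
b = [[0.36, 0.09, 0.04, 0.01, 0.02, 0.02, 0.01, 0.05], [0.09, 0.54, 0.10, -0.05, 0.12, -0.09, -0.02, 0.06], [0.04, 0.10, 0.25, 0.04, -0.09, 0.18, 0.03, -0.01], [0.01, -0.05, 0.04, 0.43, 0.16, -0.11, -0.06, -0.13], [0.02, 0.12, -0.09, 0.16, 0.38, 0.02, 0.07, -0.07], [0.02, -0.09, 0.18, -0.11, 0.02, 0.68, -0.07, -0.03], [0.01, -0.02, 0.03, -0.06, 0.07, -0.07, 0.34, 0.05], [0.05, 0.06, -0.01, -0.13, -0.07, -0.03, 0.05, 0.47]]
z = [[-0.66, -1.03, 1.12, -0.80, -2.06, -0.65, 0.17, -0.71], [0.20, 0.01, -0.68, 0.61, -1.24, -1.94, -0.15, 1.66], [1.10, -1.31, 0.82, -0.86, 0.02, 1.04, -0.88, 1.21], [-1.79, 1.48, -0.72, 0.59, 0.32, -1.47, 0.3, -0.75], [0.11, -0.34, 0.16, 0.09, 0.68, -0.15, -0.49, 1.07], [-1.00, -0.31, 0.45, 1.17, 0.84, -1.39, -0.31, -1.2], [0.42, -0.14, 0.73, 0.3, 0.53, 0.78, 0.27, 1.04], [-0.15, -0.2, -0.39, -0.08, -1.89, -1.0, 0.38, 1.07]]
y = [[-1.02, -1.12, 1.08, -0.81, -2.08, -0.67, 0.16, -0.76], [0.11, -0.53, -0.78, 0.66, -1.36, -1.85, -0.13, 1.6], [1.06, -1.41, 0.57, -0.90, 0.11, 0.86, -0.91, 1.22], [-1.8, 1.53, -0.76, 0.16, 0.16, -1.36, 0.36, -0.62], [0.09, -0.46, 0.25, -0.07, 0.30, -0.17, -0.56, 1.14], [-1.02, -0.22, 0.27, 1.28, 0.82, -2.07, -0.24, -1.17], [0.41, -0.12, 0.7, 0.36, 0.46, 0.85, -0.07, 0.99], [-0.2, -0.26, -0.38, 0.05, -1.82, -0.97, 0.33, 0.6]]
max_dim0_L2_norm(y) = 3.53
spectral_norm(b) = 0.80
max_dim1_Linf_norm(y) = 2.08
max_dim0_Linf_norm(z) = 2.06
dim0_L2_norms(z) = [2.47, 2.29, 1.95, 1.89, 3.3, 3.32, 1.21, 3.18]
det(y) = -0.00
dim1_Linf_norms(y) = [2.08, 1.85, 1.41, 1.8, 1.14, 2.07, 0.99, 1.82]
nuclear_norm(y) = 16.05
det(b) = -0.00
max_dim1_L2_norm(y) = 3.08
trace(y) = -2.06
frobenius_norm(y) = 7.31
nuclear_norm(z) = 16.04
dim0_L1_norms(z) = [5.43, 4.82, 5.07, 4.5, 7.58, 8.42, 2.95, 8.71]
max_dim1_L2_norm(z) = 3.03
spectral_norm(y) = 4.70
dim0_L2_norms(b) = [0.38, 0.58, 0.34, 0.5, 0.45, 0.72, 0.36, 0.5]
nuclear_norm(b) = 3.46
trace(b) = 3.45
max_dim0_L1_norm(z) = 8.71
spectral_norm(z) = 4.58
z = y + b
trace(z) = 1.39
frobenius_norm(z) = 7.22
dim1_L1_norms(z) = [7.2, 6.49, 7.24, 7.42, 3.09, 6.67, 4.21, 5.16]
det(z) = 3.20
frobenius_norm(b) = 1.40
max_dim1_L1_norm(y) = 7.7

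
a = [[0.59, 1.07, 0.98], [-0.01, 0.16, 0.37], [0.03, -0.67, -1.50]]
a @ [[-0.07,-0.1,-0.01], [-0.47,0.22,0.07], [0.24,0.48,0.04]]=[[-0.31, 0.65, 0.11], [0.01, 0.21, 0.03], [-0.05, -0.87, -0.11]]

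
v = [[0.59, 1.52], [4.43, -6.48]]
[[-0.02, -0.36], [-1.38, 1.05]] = v @ [[-0.21, -0.07], [0.07, -0.21]]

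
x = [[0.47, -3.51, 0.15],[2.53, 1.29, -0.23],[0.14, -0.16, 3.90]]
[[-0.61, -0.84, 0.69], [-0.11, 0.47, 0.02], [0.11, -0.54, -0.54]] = x @ [[-0.12, 0.05, 0.09], [0.16, 0.24, -0.19], [0.04, -0.13, -0.15]]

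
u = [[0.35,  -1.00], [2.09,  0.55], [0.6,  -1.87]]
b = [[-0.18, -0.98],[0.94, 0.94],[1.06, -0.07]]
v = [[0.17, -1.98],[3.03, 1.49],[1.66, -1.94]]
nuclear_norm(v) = 6.60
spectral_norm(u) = 2.27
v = u + b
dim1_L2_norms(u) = [1.06, 2.16, 1.96]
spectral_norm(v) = 3.51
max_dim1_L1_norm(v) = 4.52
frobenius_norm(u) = 3.11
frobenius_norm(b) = 1.97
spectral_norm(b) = 1.71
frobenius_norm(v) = 4.68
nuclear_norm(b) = 2.69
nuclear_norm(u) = 4.39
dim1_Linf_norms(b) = [0.98, 0.94, 1.06]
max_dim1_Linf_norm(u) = 2.09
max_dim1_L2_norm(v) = 3.38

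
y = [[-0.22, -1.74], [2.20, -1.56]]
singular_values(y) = [2.87, 1.45]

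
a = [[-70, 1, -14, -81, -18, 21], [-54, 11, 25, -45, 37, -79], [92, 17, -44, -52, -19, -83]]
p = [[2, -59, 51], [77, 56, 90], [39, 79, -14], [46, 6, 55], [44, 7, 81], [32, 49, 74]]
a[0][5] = 21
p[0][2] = 51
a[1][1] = 11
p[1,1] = 56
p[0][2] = 51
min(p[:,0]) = 2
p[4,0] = 44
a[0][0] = -70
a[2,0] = 92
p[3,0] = 46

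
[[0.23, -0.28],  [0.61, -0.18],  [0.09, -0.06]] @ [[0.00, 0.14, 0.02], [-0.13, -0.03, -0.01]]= [[0.04,0.04,0.01], [0.02,0.09,0.01], [0.01,0.01,0.0]]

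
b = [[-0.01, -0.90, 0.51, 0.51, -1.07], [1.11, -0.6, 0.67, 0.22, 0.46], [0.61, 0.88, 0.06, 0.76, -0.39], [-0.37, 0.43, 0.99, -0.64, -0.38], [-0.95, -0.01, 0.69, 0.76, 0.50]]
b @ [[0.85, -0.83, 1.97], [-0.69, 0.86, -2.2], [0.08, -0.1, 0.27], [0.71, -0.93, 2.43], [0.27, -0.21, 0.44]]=[[0.73, -1.07, 2.87], [1.69, -1.81, 4.42], [0.35, -0.38, 0.96], [-1.09, 1.25, -3.13], [-0.07, -0.10, 0.40]]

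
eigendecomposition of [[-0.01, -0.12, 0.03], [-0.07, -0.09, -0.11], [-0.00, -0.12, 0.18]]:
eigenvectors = [[0.54,-0.91,0.29], [0.80,0.32,-0.37], [0.27,0.25,0.88]]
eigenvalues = [-0.17, 0.02, 0.23]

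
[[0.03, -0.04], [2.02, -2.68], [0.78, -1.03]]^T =[[0.03, 2.02, 0.78], [-0.04, -2.68, -1.03]]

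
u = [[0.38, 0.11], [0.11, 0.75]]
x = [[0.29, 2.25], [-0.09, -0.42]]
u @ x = [[0.10, 0.81],[-0.04, -0.07]]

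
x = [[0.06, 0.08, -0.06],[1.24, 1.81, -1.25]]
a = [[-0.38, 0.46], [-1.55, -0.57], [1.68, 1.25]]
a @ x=[[0.55, 0.80, -0.55],[-0.8, -1.16, 0.81],[1.65, 2.4, -1.66]]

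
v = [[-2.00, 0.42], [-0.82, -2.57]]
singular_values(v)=[2.72, 2.02]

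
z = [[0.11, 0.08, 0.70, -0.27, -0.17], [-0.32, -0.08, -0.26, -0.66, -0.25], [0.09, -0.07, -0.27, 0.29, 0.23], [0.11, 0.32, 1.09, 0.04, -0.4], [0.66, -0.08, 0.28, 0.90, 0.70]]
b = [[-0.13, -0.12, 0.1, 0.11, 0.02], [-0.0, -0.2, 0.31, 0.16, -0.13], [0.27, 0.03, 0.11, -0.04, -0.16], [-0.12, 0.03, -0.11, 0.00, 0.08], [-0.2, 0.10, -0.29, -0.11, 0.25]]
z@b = [[0.24, -0.03, 0.19, 0.02, -0.18],  [0.10, 0.0, 0.06, -0.01, -0.07],  [-0.17, 0.03, -0.14, -0.02, 0.13],  [0.36, -0.08, 0.34, 0.06, -0.31],  [-0.26, 0.04, -0.23, -0.03, 0.23]]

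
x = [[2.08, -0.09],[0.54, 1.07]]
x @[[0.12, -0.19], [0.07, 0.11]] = [[0.24, -0.41], [0.14, 0.02]]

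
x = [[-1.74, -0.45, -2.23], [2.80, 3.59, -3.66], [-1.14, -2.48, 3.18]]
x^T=[[-1.74, 2.80, -1.14],[-0.45, 3.59, -2.48],[-2.23, -3.66, 3.18]]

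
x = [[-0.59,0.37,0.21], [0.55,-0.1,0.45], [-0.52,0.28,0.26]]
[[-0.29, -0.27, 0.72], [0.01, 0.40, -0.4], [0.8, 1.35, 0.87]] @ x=[[-0.35, 0.12, 0.00], [0.42, -0.15, 0.08], [-0.18, 0.4, 1.0]]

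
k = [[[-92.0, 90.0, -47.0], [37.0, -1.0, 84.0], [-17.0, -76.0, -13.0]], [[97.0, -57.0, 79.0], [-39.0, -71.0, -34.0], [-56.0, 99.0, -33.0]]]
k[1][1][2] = -34.0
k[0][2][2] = -13.0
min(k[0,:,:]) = -92.0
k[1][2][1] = 99.0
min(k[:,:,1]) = -76.0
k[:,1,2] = [84.0, -34.0]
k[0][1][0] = 37.0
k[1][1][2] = -34.0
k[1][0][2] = 79.0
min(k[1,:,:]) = -71.0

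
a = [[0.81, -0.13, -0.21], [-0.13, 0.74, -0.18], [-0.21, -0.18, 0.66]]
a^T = [[0.81, -0.13, -0.21],[-0.13, 0.74, -0.18],[-0.21, -0.18, 0.66]]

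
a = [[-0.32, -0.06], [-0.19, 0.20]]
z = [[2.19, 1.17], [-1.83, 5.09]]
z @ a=[[-0.92, 0.1], [-0.38, 1.13]]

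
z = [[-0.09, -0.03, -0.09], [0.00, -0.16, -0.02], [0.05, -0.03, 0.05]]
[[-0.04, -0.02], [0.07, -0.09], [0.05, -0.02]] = z @ [[-0.49, 0.09],[-0.55, 0.55],[1.10, -0.08]]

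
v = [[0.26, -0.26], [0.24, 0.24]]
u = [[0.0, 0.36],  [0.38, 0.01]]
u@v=[[0.09, 0.09],[0.1, -0.1]]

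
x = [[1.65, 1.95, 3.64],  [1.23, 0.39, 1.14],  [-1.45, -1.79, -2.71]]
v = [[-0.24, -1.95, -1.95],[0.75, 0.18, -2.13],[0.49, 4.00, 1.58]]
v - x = [[-1.89,-3.9,-5.59], [-0.48,-0.21,-3.27], [1.94,5.79,4.29]]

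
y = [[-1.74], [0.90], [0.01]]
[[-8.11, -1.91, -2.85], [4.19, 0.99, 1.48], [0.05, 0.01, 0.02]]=y@[[4.66, 1.10, 1.64]]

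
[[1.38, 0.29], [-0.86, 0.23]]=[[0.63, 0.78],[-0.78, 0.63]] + [[0.75, -0.49], [-0.08, -0.40]]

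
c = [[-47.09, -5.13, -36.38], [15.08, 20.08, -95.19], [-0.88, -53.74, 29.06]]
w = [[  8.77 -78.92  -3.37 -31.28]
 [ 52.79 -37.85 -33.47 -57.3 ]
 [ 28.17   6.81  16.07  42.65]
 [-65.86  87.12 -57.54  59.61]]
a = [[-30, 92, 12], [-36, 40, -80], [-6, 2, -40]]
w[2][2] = 16.07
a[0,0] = -30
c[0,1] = -5.13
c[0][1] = -5.13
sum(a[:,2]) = -108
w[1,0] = 52.79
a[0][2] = 12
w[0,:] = [8.77, -78.92, -3.37, -31.28]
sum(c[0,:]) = -88.60000000000001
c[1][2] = -95.19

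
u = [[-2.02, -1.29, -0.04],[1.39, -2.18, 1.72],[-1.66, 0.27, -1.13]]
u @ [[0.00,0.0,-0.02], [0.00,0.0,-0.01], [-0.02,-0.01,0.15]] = [[0.0,  0.00,  0.05], [-0.03,  -0.02,  0.25], [0.02,  0.01,  -0.14]]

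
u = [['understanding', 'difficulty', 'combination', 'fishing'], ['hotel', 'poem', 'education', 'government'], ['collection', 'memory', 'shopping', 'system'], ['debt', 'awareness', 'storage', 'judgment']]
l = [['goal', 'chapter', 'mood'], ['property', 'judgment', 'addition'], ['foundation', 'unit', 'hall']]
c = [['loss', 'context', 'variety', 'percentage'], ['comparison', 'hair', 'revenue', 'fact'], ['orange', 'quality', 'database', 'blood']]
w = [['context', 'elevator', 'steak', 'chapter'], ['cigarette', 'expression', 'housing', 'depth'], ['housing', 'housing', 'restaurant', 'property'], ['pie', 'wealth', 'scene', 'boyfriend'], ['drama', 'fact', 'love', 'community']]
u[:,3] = ['fishing', 'government', 'system', 'judgment']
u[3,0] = 'debt'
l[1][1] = 'judgment'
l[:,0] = ['goal', 'property', 'foundation']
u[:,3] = ['fishing', 'government', 'system', 'judgment']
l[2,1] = 'unit'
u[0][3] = 'fishing'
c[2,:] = ['orange', 'quality', 'database', 'blood']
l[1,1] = 'judgment'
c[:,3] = ['percentage', 'fact', 'blood']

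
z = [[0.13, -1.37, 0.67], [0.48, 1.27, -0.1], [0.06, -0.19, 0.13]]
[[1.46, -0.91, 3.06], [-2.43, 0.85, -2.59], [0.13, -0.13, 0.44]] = z@[[-0.17,1.71,3.32], [-2.00,-0.13,-3.56], [-1.88,-1.96,-3.36]]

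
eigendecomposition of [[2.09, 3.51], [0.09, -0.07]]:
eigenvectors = [[1.00, -0.84], [0.04, 0.55]]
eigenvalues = [2.23, -0.21]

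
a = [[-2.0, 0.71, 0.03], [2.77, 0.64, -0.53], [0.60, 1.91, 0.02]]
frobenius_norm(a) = 4.11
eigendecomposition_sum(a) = [[(-2.25+0j), (0.43-0j), 0.11-0.00j],[(1.82-0j), (-0.35+0j), (-0.09+0j)],[(-0.82+0j), 0.16-0.00j, (0.04-0j)]] + [[(0.13-0.04j), (0.14-0.02j), (-0.04+0.07j)], [0.48+0.01j, 0.49+0.09j, (-0.22+0.17j)], [0.71-0.83j, (0.88-0.74j), -0.01+0.63j]] + [[(0.13+0.04j), (0.14+0.02j), -0.04-0.07j], [(0.48-0.01j), (0.49-0.09j), (-0.22-0.17j)], [0.71+0.83j, 0.88+0.74j, -0.01-0.63j]]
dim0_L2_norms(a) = [3.47, 2.14, 0.53]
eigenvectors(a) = [[(0.75+0j),-0.09-0.06j,(-0.09+0.06j)], [-0.60+0.00j,(-0.25-0.31j),-0.25+0.31j], [(0.27+0j),-0.91+0.00j,-0.91-0.00j]]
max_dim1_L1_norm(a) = 3.94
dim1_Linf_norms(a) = [2.0, 2.77, 1.91]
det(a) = -2.17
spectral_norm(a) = 3.54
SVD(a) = [[-0.51, -0.52, -0.68],[0.82, -0.05, -0.58],[0.27, -0.85, 0.45]] @ diag([3.5378837347410643, 2.0669724088942183, 0.29648564944133804]) @ [[0.97,0.19,-0.13], [0.19,-0.98,-0.0], [0.12,0.02,0.99]]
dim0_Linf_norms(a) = [2.77, 1.91, 0.53]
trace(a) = -1.34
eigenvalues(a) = [(-2.56+0j), (0.61+0.69j), (0.61-0.69j)]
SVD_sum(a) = [[-1.77, -0.34, 0.23], [2.81, 0.54, -0.36], [0.92, 0.18, -0.12]] + [[-0.2,1.06,0.0], [-0.02,0.10,0.00], [-0.33,1.73,0.01]] + [[-0.02, -0.00, -0.20], [-0.02, -0.00, -0.17], [0.02, 0.0, 0.13]]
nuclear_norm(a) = 5.90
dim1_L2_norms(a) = [2.12, 2.89, 2.0]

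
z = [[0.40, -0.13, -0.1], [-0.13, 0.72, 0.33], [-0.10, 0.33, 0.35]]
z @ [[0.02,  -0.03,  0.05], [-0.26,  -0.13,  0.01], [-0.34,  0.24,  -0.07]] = [[0.08, -0.02, 0.03], [-0.30, -0.01, -0.02], [-0.21, 0.04, -0.03]]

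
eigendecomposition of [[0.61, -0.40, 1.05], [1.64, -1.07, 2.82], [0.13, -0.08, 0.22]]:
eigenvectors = [[0.35, -0.3, 0.68], [0.93, -0.94, -0.46], [0.06, -0.19, -0.57]]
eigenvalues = [-0.27, 0.03, 0.0]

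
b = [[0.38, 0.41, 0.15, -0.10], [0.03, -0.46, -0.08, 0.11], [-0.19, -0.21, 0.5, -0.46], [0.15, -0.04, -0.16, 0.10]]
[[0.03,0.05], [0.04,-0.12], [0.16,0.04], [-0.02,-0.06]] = b @ [[0.12, -0.18], [-0.14, 0.24], [0.11, 0.21], [-0.22, 0.1]]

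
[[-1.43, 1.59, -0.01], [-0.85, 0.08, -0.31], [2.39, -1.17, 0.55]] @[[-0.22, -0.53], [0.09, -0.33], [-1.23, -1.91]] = [[0.47,0.25], [0.58,1.02], [-1.31,-1.93]]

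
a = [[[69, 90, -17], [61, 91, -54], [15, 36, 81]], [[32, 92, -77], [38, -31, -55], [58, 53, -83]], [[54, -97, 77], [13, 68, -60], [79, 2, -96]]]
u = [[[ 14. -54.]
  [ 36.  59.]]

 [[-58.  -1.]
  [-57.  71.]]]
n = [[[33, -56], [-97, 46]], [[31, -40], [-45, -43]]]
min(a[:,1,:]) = -60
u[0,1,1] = 59.0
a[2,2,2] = -96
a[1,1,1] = -31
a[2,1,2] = -60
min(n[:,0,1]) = -56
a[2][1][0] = 13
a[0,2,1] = 36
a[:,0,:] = [[69, 90, -17], [32, 92, -77], [54, -97, 77]]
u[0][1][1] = 59.0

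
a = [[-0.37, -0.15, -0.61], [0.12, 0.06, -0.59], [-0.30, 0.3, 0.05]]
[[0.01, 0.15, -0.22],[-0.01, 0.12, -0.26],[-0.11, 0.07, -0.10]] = a @ [[0.08, -0.12, 0.05], [-0.28, 0.14, -0.37], [0.01, -0.21, 0.42]]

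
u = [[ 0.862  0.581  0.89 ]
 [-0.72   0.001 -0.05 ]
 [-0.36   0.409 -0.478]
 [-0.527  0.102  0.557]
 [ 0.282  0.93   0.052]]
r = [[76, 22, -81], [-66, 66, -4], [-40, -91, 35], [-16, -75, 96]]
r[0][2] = -81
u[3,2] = 0.557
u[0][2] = 0.89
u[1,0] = -0.72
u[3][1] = 0.102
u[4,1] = 0.93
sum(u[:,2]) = 0.9710000000000001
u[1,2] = -0.05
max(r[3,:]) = 96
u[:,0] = [0.862, -0.72, -0.36, -0.527, 0.282]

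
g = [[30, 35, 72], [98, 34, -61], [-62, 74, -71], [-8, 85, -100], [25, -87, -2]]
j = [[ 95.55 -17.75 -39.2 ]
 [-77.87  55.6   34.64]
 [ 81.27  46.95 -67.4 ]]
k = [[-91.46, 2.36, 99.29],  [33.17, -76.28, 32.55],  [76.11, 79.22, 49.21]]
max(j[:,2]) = 34.64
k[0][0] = -91.46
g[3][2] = -100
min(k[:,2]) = 32.55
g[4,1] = -87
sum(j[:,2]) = -71.96000000000001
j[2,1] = 46.95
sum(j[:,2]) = -71.96000000000001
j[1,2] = 34.64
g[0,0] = 30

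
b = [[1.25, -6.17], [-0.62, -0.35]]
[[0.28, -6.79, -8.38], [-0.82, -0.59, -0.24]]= b @ [[1.21, 0.29, -0.34],[0.2, 1.16, 1.29]]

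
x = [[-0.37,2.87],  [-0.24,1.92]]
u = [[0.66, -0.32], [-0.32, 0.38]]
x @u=[[-1.16,1.21], [-0.77,0.81]]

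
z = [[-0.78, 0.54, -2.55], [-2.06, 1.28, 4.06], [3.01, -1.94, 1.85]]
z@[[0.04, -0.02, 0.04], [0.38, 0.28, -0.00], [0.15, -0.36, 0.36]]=[[-0.21,1.08,-0.95], [1.01,-1.06,1.38], [-0.34,-1.27,0.79]]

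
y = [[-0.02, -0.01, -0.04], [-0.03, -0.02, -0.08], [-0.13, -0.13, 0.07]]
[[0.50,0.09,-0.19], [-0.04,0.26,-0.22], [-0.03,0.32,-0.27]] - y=[[0.52, 0.1, -0.15], [-0.01, 0.28, -0.14], [0.1, 0.45, -0.34]]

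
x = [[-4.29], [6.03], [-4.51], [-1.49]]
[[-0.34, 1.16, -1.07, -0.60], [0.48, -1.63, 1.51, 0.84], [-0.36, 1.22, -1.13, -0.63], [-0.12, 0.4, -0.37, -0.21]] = x@[[0.08,-0.27,0.25,0.14]]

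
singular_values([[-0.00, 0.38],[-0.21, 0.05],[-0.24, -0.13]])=[0.41, 0.31]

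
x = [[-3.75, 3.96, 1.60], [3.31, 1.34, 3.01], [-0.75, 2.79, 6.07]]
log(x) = [[1.46+2.38j, -0.33-1.36j, (0.43+0.02j)],[(-0.46-1.33j), (1.17+0.76j), (0.76-0.01j)],[(0.27+0.47j), (0.45-0.27j), (1.63+0j)]]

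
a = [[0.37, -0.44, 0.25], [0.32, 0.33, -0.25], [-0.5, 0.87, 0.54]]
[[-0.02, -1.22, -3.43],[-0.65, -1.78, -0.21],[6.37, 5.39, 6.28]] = a @ [[-0.47, -4.11, -4.60], [3.19, 1.47, 4.23], [6.22, 3.80, 0.55]]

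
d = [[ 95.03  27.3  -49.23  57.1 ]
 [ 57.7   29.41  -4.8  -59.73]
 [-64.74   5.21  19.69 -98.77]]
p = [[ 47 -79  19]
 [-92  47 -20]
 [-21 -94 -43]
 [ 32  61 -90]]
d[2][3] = -98.77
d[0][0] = 95.03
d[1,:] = [57.7, 29.41, -4.8, -59.73]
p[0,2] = 19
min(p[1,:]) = -92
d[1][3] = -59.73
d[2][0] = -64.74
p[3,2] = -90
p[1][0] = -92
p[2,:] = [-21, -94, -43]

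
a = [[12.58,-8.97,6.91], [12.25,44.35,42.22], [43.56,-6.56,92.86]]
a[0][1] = -8.97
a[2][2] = 92.86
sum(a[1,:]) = 98.82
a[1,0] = 12.25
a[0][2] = 6.91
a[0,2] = 6.91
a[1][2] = 42.22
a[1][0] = 12.25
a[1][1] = 44.35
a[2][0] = 43.56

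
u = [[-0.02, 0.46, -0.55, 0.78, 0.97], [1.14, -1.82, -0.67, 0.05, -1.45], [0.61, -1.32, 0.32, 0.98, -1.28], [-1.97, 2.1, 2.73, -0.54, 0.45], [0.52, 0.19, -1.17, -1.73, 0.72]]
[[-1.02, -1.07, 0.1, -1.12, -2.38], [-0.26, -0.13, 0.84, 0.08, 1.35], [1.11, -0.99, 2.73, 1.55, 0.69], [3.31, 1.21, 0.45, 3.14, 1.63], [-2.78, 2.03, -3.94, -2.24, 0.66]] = u@[[-1.22, 0.17, -0.86, 0.43, -0.17], [0.4, -0.92, -1.43, -0.34, -1.43], [0.35, 0.84, 0.88, 1.77, 1.28], [0.45, -1.4, 1.34, 0.15, -1.42], [-1.43, 0.94, 0.18, -0.10, 0.09]]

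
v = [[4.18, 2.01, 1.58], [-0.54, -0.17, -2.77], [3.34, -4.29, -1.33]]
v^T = [[4.18, -0.54, 3.34], [2.01, -0.17, -4.29], [1.58, -2.77, -1.33]]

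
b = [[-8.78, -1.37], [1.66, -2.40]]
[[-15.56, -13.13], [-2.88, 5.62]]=b@[[1.43,1.68], [2.19,-1.18]]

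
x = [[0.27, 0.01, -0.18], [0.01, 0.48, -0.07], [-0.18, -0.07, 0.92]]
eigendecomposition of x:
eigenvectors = [[0.25, 0.97, -0.07], [0.14, 0.03, 0.99], [-0.96, 0.25, 0.13]]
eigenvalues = [0.98, 0.22, 0.47]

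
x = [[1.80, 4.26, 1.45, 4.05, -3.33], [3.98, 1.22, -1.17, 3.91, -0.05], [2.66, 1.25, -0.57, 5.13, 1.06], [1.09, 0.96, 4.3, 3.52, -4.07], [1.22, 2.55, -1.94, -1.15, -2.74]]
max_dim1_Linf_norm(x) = 5.13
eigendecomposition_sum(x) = [[(2.07-0j), 1.44-0.00j, 2.68+0.00j, (5.05-0j), -2.02-0.00j], [(1.59-0j), 1.11-0.00j, (2.06+0j), (3.88-0j), -1.55-0.00j], [(1.65-0j), 1.15-0.00j, (2.14+0j), (4.03-0j), -1.61-0.00j], [1.75-0.00j, (1.22-0j), 2.27+0.00j, 4.27-0.00j, (-1.71-0j)], [(0.11-0j), (0.08-0j), (0.15+0j), (0.27-0j), -0.11-0.00j]] + [[(0.86+0j), 1.17+0.00j, -1.35-0.00j, -0.80-0.00j, (-0.25+0j)], [(0.94+0j), (1.28+0j), -1.47-0.00j, (-0.87-0j), -0.27+0.00j], [0.50+0.00j, (0.68+0j), -0.78-0.00j, -0.46-0.00j, -0.14+0.00j], [(-0.6-0j), -0.82-0.00j, 0.94+0.00j, 0.56+0.00j, (0.17-0j)], [0.71+0.00j, (0.97+0j), (-1.11-0j), (-0.66-0j), -0.21+0.00j]] + [[(-0.27+0j), 1.14-0.00j, 0.31-0.00j, -0.88-0.00j, -2.14-0.00j], [(0.45-0j), -1.93+0.00j, (-0.52+0j), (1.48+0j), (3.62+0j)], [0.43-0.00j, -1.86+0.00j, (-0.5+0j), (1.43+0j), (3.49+0j)], [-0.31+0.00j, 1.33-0.00j, (0.36-0j), (-1.02-0j), (-2.5-0j)], [-0.15+0.00j, 0.66-0.00j, 0.18-0.00j, -0.50-0.00j, -1.23-0.00j]] + [[-0.43-0.56j, 0.25-0.68j, -0.10+0.97j, (0.34+0.29j), (0.54+1.14j)], [(0.5-0.12j), 0.38+0.37j, (-0.62-0.35j), (-0.29+0.14j), -0.92+0.02j], [(0.04-0.71j), 0.64-0.36j, -0.71+0.68j, 0.07+0.44j, -0.34+1.22j], [(0.12+0.52j), -0.38+0.39j, 0.37-0.64j, -0.14-0.30j, (-0.02-0.95j)], [0.28-0.31j, 0.42+0.07j, -0.57+0.05j, (-0.13+0.23j), (-0.6+0.43j)]] + [[-0.43+0.56j, (0.25+0.68j), (-0.1-0.97j), (0.34-0.29j), 0.54-1.14j], [(0.5+0.12j), (0.38-0.37j), -0.62+0.35j, -0.29-0.14j, (-0.92-0.02j)], [(0.04+0.71j), 0.64+0.36j, -0.71-0.68j, (0.07-0.44j), (-0.34-1.22j)], [(0.12-0.52j), -0.38-0.39j, (0.37+0.64j), -0.14+0.30j, -0.02+0.95j], [(0.28+0.31j), (0.42-0.07j), (-0.57-0.05j), (-0.13-0.23j), -0.60-0.43j]]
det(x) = -212.59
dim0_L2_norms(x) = [5.37, 5.35, 5.1, 8.47, 6.02]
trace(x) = 3.23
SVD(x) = [[-0.61, 0.24, 0.24, 0.61, -0.38], [-0.42, -0.51, 0.10, -0.56, -0.48], [-0.43, -0.56, -0.2, 0.26, 0.63], [-0.50, 0.59, -0.41, -0.43, 0.23], [-0.12, 0.15, 0.85, -0.25, 0.42]] @ diag([11.142145345163925, 6.261843632742962, 4.950839920456438, 1.8806641219181024, 0.32725826019088966]) @ [[-0.41, -0.40, -0.19, -0.71, 0.36], [-0.36, 0.1, 0.56, -0.32, -0.66], [0.18, 0.54, -0.62, -0.42, -0.34], [-0.65, 0.63, 0.02, 0.2, 0.37], [-0.49, -0.37, -0.52, 0.42, -0.42]]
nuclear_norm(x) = 24.56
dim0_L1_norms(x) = [10.75, 10.24, 9.43, 17.76, 11.25]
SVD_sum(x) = [[2.81,2.70,1.26,4.84,-2.41], [1.96,1.88,0.88,3.37,-1.68], [1.98,1.9,0.89,3.41,-1.70], [2.32,2.22,1.04,3.99,-1.99], [0.54,0.52,0.24,0.94,-0.47]] + [[-0.54,0.15,0.84,-0.48,-0.99],[1.17,-0.32,-1.80,1.03,2.13],[1.28,-0.35,-1.97,1.13,2.33],[-1.34,0.37,2.06,-1.18,-2.44],[-0.33,0.09,0.51,-0.29,-0.60]] + [[0.22, 0.64, -0.74, -0.49, -0.41], [0.09, 0.27, -0.31, -0.21, -0.17], [-0.18, -0.53, 0.61, 0.41, 0.33], [-0.37, -1.09, 1.25, 0.84, 0.69], [0.77, 2.29, -2.61, -1.76, -1.44]] + [[-0.74, 0.72, 0.02, 0.23, 0.42], [0.69, -0.67, -0.02, -0.22, -0.39], [-0.32, 0.31, 0.01, 0.10, 0.18], [0.52, -0.51, -0.02, -0.16, -0.30], [0.30, -0.3, -0.01, -0.1, -0.17]] + [[0.06, 0.05, 0.06, -0.05, 0.05], [0.08, 0.06, 0.08, -0.07, 0.07], [-0.1, -0.08, -0.11, 0.09, -0.09], [-0.04, -0.03, -0.04, 0.03, -0.03], [-0.07, -0.05, -0.07, 0.06, -0.06]]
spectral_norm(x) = 11.14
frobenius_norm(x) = 13.84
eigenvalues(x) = [(9.48+0j), (1.71+0j), (-4.95+0j), (-1.5+0.63j), (-1.5-0.63j)]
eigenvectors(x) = [[-0.58+0.00j, -0.52+0.00j, (-0.35+0j), -0.41+0.35j, -0.41-0.35j], [(-0.45+0j), (-0.57+0j), (0.59+0j), -0.11-0.38j, (-0.11+0.38j)], [(-0.46+0j), -0.30+0.00j, (0.57+0j), (-0.54+0j), (-0.54-0j)], [-0.49+0.00j, 0.36+0.00j, (-0.41+0j), 0.39-0.12j, (0.39+0.12j)], [(-0.03+0j), (-0.43+0j), (-0.2+0j), (-0.25-0.2j), (-0.25+0.2j)]]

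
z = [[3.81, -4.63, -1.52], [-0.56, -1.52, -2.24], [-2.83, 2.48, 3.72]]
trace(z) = 6.01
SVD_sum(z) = [[3.33, -3.96, -2.95], [1.01, -1.2, -0.90], [-2.83, 3.37, 2.51]] + [[0.79,-0.33,1.33], [-0.92,0.39,-1.55], [0.6,-0.25,1.01]] + [[-0.31,-0.33,0.1],  [-0.65,-0.7,0.21],  [-0.59,-0.64,0.19]]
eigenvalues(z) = [(3.95+0.83j), (3.95-0.83j), (-1.89+0j)]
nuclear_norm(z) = 12.16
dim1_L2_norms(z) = [6.19, 2.76, 5.29]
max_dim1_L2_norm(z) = 6.19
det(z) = -30.72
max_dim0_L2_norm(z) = 5.47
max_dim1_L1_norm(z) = 9.96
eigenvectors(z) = [[(0.34+0.2j), 0.34-0.20j, (-0.63+0j)],[(0.31-0.07j), (0.31+0.07j), (-0.78+0j)],[(-0.86+0j), -0.86-0.00j, 0.03+0.00j]]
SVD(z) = [[-0.74, 0.58, 0.33], [-0.23, -0.68, 0.70], [0.63, 0.44, 0.64]] @ diag([8.034127400380411, 2.7150639282010034, 1.4085186474585356]) @ [[-0.56,0.67,0.50], [0.50,-0.21,0.84], [-0.66,-0.72,0.21]]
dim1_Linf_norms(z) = [4.63, 2.24, 3.72]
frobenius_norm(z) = 8.60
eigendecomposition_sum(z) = [[(2.11-2.37j), (-1.71+1.87j), (-0.46-0.88j)], [(-0.02-2.55j), (-0.01+2.04j), (-0.75-0.27j)], [(-1.42+6.84j), 1.21-5.45j, (1.85+1.16j)]] + [[2.11+2.37j, (-1.71-1.87j), -0.46+0.88j], [(-0.02+2.55j), (-0.01-2.04j), (-0.75+0.27j)], [(-1.42-6.84j), (1.21+5.45j), (1.85-1.16j)]] + [[-0.41+0.00j,-1.20-0.00j,(-0.59-0j)], [-0.51+0.00j,(-1.5-0j),-0.74-0.00j], [(0.02-0j),0.06+0.00j,0.03+0.00j]]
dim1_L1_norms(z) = [9.96, 4.32, 9.03]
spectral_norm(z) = 8.03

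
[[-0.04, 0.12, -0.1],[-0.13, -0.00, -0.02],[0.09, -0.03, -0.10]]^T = [[-0.04, -0.13, 0.09], [0.12, -0.0, -0.03], [-0.10, -0.02, -0.1]]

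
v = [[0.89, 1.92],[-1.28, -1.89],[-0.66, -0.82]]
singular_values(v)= [3.27, 0.29]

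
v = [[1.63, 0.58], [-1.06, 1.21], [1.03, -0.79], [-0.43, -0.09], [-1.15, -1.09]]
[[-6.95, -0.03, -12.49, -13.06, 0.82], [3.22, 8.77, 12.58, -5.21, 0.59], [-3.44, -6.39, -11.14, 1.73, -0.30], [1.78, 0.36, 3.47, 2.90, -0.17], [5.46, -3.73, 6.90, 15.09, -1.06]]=v @ [[-3.97, -1.98, -8.66, -4.94, 0.25], [-0.82, 5.51, 2.81, -8.63, 0.71]]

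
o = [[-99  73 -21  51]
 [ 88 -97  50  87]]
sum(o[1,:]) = 128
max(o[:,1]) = 73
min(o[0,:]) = -99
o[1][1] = -97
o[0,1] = 73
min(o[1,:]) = -97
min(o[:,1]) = -97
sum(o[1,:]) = 128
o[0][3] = 51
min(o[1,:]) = -97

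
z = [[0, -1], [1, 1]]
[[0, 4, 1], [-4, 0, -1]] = z @ [[-4, 4, 0], [0, -4, -1]]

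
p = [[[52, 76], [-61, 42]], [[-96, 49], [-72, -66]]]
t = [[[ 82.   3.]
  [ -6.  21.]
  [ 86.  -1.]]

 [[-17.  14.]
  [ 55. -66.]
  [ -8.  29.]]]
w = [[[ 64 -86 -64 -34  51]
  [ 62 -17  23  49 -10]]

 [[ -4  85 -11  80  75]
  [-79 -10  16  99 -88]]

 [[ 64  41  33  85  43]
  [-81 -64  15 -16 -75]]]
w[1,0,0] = -4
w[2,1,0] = -81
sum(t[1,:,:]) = 7.0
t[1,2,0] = -8.0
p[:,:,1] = [[76, 42], [49, -66]]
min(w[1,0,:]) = -11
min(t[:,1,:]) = -66.0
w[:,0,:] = [[64, -86, -64, -34, 51], [-4, 85, -11, 80, 75], [64, 41, 33, 85, 43]]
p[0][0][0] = 52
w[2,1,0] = -81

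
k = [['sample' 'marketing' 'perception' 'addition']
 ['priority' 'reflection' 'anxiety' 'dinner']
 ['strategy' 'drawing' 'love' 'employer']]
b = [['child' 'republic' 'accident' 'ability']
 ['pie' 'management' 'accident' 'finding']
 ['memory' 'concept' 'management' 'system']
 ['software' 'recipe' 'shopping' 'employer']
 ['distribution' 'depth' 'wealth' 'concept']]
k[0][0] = 'sample'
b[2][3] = 'system'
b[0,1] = 'republic'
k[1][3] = 'dinner'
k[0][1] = 'marketing'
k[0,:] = ['sample', 'marketing', 'perception', 'addition']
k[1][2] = 'anxiety'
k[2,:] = ['strategy', 'drawing', 'love', 'employer']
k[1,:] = ['priority', 'reflection', 'anxiety', 'dinner']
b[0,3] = 'ability'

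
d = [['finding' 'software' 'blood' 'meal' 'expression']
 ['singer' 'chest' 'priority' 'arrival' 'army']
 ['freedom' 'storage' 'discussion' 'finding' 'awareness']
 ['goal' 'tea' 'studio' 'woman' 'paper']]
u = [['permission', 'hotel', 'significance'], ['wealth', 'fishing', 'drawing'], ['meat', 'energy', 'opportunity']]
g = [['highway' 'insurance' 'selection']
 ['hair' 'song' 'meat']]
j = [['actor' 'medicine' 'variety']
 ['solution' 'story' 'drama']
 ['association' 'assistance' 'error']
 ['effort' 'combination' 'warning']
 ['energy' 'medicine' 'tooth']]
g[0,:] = ['highway', 'insurance', 'selection']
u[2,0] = 'meat'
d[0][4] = 'expression'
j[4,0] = 'energy'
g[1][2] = 'meat'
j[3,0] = 'effort'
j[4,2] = 'tooth'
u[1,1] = 'fishing'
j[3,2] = 'warning'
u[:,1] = ['hotel', 'fishing', 'energy']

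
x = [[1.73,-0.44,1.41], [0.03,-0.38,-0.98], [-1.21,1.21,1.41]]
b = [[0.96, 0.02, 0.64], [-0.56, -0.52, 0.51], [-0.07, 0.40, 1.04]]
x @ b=[[1.81, 0.83, 2.35], [0.31, -0.19, -1.19], [-1.94, -0.09, 1.31]]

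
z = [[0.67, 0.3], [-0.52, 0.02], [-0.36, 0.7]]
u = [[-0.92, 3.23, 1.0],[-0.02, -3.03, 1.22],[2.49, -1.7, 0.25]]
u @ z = [[-2.66,  0.49], [1.12,  0.79], [2.46,  0.89]]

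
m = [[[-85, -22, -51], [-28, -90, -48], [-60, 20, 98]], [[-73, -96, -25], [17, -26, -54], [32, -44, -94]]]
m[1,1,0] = 17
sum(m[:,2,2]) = 4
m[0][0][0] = -85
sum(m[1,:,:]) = -363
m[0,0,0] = -85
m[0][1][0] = -28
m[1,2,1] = -44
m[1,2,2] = -94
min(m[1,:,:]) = -96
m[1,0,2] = -25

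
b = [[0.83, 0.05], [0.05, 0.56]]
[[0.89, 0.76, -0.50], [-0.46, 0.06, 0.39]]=b@[[1.13, 0.91, -0.65], [-0.93, 0.02, 0.76]]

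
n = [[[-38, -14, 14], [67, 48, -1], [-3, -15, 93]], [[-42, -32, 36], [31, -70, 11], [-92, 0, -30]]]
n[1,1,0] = 31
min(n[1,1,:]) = -70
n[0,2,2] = 93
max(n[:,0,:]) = 36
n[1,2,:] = [-92, 0, -30]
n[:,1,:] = [[67, 48, -1], [31, -70, 11]]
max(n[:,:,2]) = 93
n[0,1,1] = 48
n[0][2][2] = 93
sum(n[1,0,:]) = -38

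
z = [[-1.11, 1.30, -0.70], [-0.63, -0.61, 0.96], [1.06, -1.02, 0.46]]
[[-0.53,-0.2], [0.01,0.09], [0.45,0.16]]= z @ [[0.25,  0.06],[-0.15,  -0.04],[0.08,  0.11]]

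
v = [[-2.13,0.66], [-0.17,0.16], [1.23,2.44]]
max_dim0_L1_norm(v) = 3.53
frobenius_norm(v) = 3.53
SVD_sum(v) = [[-0.62, -0.69], [0.00, 0.00], [1.76, 1.96]] + [[-1.51, 1.35], [-0.17, 0.16], [-0.53, 0.48]]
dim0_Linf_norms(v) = [2.13, 2.44]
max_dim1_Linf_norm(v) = 2.44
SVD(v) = [[-0.33, -0.94], [0.0, -0.11], [0.94, -0.33]] @ diag([2.7971286182189834, 2.160919131559615]) @ [[0.67,  0.74], [0.74,  -0.67]]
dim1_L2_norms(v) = [2.23, 0.23, 2.73]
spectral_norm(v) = 2.80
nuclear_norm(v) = 4.96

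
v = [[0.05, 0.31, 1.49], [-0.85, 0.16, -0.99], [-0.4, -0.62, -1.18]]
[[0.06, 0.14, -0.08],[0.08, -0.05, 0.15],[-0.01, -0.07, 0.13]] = v @ [[-0.13, -0.08, -0.14],[0.03, -0.05, -0.04],[0.04, 0.11, -0.04]]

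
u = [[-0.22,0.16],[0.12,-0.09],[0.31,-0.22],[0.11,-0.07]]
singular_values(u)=[0.51, 0.01]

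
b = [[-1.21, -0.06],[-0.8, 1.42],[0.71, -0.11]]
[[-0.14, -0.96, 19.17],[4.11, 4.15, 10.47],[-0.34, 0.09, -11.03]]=b@[[-0.03, 0.63, -15.77],[2.88, 3.28, -1.51]]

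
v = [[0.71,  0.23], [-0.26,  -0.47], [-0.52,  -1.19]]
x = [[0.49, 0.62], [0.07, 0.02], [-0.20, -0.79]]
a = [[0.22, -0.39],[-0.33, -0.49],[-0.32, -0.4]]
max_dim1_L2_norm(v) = 1.3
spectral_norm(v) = 1.50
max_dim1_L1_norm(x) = 1.11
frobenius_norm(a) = 0.90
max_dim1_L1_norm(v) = 1.71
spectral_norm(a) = 0.81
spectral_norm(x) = 1.11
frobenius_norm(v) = 1.59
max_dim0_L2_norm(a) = 0.74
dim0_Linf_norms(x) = [0.49, 0.79]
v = x + a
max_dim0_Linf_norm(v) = 1.19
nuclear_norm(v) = 2.02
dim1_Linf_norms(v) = [0.71, 0.47, 1.19]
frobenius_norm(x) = 1.14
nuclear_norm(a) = 1.20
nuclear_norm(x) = 1.35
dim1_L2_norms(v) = [0.75, 0.54, 1.3]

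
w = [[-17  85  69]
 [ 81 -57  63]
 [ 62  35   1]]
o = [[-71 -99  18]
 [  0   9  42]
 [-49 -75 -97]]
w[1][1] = -57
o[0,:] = [-71, -99, 18]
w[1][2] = 63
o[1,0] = 0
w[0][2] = 69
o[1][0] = 0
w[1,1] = -57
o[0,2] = 18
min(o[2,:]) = -97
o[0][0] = -71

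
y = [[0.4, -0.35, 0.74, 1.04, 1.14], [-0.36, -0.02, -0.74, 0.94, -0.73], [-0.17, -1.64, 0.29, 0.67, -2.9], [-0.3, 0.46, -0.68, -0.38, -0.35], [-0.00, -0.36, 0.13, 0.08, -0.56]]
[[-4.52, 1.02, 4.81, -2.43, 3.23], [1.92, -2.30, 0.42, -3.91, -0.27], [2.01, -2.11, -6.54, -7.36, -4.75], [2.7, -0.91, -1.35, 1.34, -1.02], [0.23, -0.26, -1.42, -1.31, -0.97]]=y @ [[-0.00, 0.22, -2.34, -0.54, 3.04], [2.66, -2.0, 0.82, 1.71, 0.09], [-0.77, -0.15, 0.96, 0.65, -1.21], [-0.33, -1.34, 2.31, -3.07, 1.13], [-2.35, 1.52, 2.56, 0.96, 1.55]]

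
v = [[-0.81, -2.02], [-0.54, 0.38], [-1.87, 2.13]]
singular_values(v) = [3.15, 1.81]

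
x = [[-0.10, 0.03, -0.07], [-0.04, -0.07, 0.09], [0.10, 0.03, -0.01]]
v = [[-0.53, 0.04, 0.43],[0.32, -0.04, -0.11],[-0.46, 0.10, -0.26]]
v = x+[[-0.43,0.01,0.50], [0.36,0.03,-0.20], [-0.56,0.07,-0.25]]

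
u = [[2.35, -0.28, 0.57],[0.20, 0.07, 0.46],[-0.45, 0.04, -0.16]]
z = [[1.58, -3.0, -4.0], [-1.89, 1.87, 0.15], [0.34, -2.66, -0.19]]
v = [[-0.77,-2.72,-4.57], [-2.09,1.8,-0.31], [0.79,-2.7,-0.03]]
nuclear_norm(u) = 2.91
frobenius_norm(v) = 6.67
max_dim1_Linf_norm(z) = 4.0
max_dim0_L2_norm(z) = 4.42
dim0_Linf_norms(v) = [2.09, 2.72, 4.57]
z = u + v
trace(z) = 3.26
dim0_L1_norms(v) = [3.65, 7.22, 4.91]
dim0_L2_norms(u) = [2.4, 0.29, 0.75]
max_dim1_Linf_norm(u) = 2.35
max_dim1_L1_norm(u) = 3.2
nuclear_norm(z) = 9.43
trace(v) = 1.00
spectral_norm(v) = 5.61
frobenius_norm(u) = 2.53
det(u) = 0.00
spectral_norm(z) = 5.93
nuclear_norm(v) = 10.01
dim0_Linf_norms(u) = [2.35, 0.28, 0.57]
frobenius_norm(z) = 6.47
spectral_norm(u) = 2.50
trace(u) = 2.26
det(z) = -16.57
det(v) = -17.77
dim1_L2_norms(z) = [5.24, 2.66, 2.69]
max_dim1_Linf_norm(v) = 4.57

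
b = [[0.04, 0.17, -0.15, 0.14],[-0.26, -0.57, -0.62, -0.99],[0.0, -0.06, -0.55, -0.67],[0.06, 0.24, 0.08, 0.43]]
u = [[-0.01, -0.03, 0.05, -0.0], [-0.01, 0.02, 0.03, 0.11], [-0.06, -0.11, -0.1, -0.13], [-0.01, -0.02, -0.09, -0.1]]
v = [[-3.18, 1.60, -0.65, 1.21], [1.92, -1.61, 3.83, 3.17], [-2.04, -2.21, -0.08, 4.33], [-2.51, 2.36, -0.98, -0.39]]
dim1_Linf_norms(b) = [0.17, 0.99, 0.67, 0.43]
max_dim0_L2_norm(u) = 0.2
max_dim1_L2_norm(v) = 5.57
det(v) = -6.72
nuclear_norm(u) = 0.40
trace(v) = -5.26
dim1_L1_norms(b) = [0.5, 2.44, 1.28, 0.81]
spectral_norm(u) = 0.26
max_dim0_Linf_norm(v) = 4.33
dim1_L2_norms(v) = [3.82, 5.57, 5.27, 3.6]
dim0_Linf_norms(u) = [0.06, 0.11, 0.1, 0.13]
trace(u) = -0.19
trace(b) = -0.65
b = v @ u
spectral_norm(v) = 6.90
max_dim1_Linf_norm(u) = 0.13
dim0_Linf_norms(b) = [0.26, 0.57, 0.62, 0.99]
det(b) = 0.00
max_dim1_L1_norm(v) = 10.53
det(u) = -0.00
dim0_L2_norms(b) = [0.27, 0.64, 0.85, 1.28]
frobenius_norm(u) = 0.28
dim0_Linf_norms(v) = [3.18, 2.36, 3.83, 4.33]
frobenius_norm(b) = 1.68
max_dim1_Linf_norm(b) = 0.99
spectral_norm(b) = 1.62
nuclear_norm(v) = 15.17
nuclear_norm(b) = 2.21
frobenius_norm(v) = 9.29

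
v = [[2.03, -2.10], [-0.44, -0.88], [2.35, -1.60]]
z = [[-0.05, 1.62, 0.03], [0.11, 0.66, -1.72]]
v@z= [[-0.33, 1.90, 3.67], [-0.07, -1.29, 1.50], [-0.29, 2.75, 2.82]]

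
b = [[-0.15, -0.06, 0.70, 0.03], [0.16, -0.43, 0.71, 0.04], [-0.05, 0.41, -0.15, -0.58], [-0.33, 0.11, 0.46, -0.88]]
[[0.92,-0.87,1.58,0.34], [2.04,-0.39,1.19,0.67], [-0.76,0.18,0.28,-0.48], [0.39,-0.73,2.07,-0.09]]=b@ [[1.5, 1.56, -1.13, 0.18], [-1.73, -0.03, 0.13, -0.72], [1.51, -0.9, 2.06, 0.45], [-0.43, -0.23, -0.83, 0.18]]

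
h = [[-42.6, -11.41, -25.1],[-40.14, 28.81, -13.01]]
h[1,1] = 28.81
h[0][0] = -42.6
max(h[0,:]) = -11.41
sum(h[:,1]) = 17.4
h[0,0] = -42.6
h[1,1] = 28.81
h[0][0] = -42.6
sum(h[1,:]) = -24.340000000000003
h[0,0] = -42.6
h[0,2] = -25.1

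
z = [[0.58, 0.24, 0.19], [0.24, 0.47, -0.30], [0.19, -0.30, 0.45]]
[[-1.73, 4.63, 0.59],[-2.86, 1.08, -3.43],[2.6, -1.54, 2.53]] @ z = [[0.22, 1.58, -1.45], [-2.05, 0.85, -2.41], [1.62, -0.86, 2.09]]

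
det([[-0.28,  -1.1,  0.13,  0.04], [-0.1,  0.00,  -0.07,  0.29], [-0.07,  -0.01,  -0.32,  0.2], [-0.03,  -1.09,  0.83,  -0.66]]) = 0.001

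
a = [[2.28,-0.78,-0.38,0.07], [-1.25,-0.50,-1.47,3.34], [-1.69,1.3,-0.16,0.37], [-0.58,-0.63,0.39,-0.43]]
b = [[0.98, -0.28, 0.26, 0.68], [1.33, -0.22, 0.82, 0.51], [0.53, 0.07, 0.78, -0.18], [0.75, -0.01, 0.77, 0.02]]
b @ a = [[1.75,  -0.71,  0.26,  -1.06], [1.63,  -0.18,  -0.11,  -0.56], [-0.09,  0.68,  -0.50,  0.64], [0.41,  0.41,  -0.39,  0.3]]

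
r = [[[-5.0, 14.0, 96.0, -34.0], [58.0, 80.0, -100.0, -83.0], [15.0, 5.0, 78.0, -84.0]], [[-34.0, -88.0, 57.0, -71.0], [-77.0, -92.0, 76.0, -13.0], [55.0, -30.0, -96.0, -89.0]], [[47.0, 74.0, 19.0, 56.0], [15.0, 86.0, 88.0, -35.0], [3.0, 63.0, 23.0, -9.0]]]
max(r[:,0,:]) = 96.0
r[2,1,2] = 88.0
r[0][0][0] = -5.0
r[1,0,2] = 57.0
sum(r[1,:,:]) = -402.0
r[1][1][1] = -92.0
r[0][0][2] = 96.0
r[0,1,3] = -83.0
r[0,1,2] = -100.0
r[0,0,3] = -34.0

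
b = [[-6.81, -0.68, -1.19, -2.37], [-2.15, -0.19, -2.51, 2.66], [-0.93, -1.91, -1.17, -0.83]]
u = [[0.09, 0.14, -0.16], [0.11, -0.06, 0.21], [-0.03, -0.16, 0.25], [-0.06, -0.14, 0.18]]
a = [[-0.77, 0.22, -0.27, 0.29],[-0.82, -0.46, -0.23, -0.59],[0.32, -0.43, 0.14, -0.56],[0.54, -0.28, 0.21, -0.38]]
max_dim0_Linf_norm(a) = 0.82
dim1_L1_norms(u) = [0.39, 0.38, 0.44, 0.38]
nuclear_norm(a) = 2.56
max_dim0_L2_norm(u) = 0.41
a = u @ b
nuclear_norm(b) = 13.59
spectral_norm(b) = 7.72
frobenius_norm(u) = 0.51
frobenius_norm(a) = 1.81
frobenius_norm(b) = 8.86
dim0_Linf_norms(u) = [0.11, 0.16, 0.25]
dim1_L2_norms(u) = [0.23, 0.24, 0.3, 0.24]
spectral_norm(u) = 0.48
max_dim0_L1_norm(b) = 9.89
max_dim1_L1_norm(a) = 2.1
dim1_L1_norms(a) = [1.55, 2.1, 1.45, 1.41]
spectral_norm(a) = 1.38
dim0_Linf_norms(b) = [6.81, 1.91, 2.51, 2.66]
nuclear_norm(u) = 0.65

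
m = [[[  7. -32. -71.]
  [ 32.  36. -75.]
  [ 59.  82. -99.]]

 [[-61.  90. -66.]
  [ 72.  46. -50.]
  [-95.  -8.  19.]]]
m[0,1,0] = 32.0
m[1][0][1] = 90.0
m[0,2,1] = 82.0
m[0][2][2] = -99.0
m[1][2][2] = 19.0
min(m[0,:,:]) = -99.0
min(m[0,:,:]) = -99.0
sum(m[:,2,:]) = -42.0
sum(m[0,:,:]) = -61.0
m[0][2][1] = 82.0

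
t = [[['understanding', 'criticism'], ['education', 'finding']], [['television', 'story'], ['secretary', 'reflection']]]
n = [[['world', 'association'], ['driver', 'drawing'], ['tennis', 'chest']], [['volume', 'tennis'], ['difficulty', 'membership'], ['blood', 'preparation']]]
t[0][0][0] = 'understanding'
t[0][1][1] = 'finding'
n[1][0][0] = 'volume'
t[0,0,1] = 'criticism'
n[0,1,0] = 'driver'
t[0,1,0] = 'education'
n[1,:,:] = [['volume', 'tennis'], ['difficulty', 'membership'], ['blood', 'preparation']]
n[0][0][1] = 'association'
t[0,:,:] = [['understanding', 'criticism'], ['education', 'finding']]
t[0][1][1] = 'finding'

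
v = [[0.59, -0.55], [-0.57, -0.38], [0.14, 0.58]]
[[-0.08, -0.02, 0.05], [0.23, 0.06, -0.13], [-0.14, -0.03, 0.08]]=v @ [[-0.29, -0.07, 0.17], [-0.17, -0.04, 0.1]]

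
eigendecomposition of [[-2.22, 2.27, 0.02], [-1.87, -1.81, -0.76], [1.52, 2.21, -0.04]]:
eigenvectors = [[(0.09+0.54j), (0.09-0.54j), -0.30+0.00j], [(-0.5+0.24j), (-0.5-0.24j), (-0.18+0j)], [(0.63+0j), 0.63-0.00j, (0.94+0j)]]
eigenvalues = [(-1.56+2.16j), (-1.56-2.16j), (-0.94+0j)]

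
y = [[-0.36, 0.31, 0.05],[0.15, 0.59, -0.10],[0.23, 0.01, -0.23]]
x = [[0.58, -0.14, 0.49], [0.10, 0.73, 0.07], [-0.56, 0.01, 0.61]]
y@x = [[-0.21,0.28,-0.12],[0.2,0.41,0.05],[0.26,-0.03,-0.03]]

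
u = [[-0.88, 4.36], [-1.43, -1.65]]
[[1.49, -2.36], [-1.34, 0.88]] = u @ [[0.44, 0.01],[0.43, -0.54]]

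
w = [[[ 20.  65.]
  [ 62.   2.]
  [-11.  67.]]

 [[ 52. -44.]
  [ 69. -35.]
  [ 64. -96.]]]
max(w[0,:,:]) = 67.0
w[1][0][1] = -44.0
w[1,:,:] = [[52.0, -44.0], [69.0, -35.0], [64.0, -96.0]]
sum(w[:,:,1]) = -41.0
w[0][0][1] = 65.0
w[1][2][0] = 64.0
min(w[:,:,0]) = -11.0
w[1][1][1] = -35.0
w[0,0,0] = 20.0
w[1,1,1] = -35.0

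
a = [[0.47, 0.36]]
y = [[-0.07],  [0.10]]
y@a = [[-0.03, -0.03], [0.05, 0.04]]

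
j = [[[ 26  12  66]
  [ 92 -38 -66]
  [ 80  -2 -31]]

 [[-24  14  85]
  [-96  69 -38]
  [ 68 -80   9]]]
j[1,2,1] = -80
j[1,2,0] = 68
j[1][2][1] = -80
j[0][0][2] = 66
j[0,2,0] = 80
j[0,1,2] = -66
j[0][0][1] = 12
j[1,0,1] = 14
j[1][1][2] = -38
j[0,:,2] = [66, -66, -31]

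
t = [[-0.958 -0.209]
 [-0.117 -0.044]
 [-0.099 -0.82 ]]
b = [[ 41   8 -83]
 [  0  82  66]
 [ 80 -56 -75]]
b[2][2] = -75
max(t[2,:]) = -0.099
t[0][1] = -0.209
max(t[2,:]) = -0.099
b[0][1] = 8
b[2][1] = -56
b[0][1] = 8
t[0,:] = [-0.958, -0.209]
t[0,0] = -0.958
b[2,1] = -56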